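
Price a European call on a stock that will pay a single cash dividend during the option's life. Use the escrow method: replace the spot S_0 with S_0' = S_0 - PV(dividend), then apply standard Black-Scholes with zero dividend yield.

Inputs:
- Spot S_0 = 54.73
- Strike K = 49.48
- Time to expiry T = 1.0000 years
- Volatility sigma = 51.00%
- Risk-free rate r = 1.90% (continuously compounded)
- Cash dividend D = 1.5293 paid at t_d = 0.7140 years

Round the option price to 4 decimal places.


PV(D) = D * exp(-r * t_d) = 1.5293 * 0.98652560 = 1.50869361
S_0' = S_0 - PV(D) = 54.7300 - 1.50869361 = 53.22130639
d1 = (ln(S_0'/K) + (r + sigma^2/2)*T) / (sigma*sqrt(T)) = 0.43517699
d2 = d1 - sigma*sqrt(T) = -0.07482301
exp(-rT) = 0.98117936
N(d1) = 0.66828302; N(d2) = 0.47017777
C = S_0' * N(d1) - K * exp(-rT) * N(d2) = 53.22130639 * 0.66828302 - 49.4800 * 0.98117936 * 0.47017777 = 12.7404

Answer: Price = 12.7404


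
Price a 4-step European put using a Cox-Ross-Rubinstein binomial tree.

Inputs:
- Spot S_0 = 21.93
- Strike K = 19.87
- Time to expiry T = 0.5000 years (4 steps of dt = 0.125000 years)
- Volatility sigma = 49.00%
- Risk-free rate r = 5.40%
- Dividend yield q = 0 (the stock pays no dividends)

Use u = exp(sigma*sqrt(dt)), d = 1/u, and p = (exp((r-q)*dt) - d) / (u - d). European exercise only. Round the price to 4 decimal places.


dt = T/N = 0.125000
u = exp(sigma*sqrt(dt)) = 1.189153; d = 1/u = 0.840935
p = (exp((r-q)*dt) - d) / (u - d) = 0.476248
Discount per step: exp(-r*dt) = 0.993273
Stock lattice S(k, i) with i counting down-moves:
  k=0: S(0,0) = 21.9300
  k=1: S(1,0) = 26.0781; S(1,1) = 18.4417
  k=2: S(2,0) = 31.0109; S(2,1) = 21.9300; S(2,2) = 15.5083
  k=3: S(3,0) = 36.8767; S(3,1) = 26.0781; S(3,2) = 18.4417; S(3,3) = 13.0414
  k=4: S(4,0) = 43.8520; S(4,1) = 31.0109; S(4,2) = 21.9300; S(4,3) = 15.5083; S(4,4) = 10.9670
Terminal payoffs V(N, i) = max(K - S_T, 0):
  V(4,0) = 0.000000; V(4,1) = 0.000000; V(4,2) = 0.000000; V(4,3) = 4.361733; V(4,4) = 8.902998
Backward induction: V(k, i) = exp(-r*dt) * [p * V(k+1, i) + (1-p) * V(k+1, i+1)].
  V(3,0) = exp(-r*dt) * [p*0.000000 + (1-p)*0.000000] = 0.000000
  V(3,1) = exp(-r*dt) * [p*0.000000 + (1-p)*0.000000] = 0.000000
  V(3,2) = exp(-r*dt) * [p*0.000000 + (1-p)*4.361733] = 2.269100
  V(3,3) = exp(-r*dt) * [p*4.361733 + (1-p)*8.902998] = 6.694888
  V(2,0) = exp(-r*dt) * [p*0.000000 + (1-p)*0.000000] = 0.000000
  V(2,1) = exp(-r*dt) * [p*0.000000 + (1-p)*2.269100] = 1.180451
  V(2,2) = exp(-r*dt) * [p*2.269100 + (1-p)*6.694888] = 4.556258
  V(1,0) = exp(-r*dt) * [p*0.000000 + (1-p)*1.180451] = 0.614105
  V(1,1) = exp(-r*dt) * [p*1.180451 + (1-p)*4.556258] = 2.928702
  V(0,0) = exp(-r*dt) * [p*0.614105 + (1-p)*2.928702] = 1.814094

Answer: Price = V(0,0) = 1.8141


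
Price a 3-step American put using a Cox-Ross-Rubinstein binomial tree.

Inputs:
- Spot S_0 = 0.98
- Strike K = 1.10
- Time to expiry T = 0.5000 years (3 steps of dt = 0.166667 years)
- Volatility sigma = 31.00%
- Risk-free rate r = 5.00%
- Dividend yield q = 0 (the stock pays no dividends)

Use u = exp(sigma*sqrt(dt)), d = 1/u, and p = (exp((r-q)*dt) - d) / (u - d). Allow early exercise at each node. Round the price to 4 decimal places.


dt = T/N = 0.166667
u = exp(sigma*sqrt(dt)) = 1.134914; d = 1/u = 0.881124
p = (exp((r-q)*dt) - d) / (u - d) = 0.501376
Discount per step: exp(-r*dt) = 0.991701
Stock lattice S(k, i) with i counting down-moves:
  k=0: S(0,0) = 0.9800
  k=1: S(1,0) = 1.1122; S(1,1) = 0.8635
  k=2: S(2,0) = 1.2623; S(2,1) = 0.9800; S(2,2) = 0.7609
  k=3: S(3,0) = 1.4326; S(3,1) = 1.1122; S(3,2) = 0.8635; S(3,3) = 0.6704
Terminal payoffs V(N, i) = max(K - S_T, 0):
  V(3,0) = 0.000000; V(3,1) = 0.000000; V(3,2) = 0.236499; V(3,3) = 0.429595
Backward induction: V(k, i) = exp(-r*dt) * [p * V(k+1, i) + (1-p) * V(k+1, i+1)]; then take max(V_cont, immediate exercise) for American.
  V(2,0) = exp(-r*dt) * [p*0.000000 + (1-p)*0.000000] = 0.000000; exercise = 0.000000; V(2,0) = max -> 0.000000
  V(2,1) = exp(-r*dt) * [p*0.000000 + (1-p)*0.236499] = 0.116945; exercise = 0.120000; V(2,1) = max -> 0.120000
  V(2,2) = exp(-r*dt) * [p*0.236499 + (1-p)*0.429595] = 0.330020; exercise = 0.339148; V(2,2) = max -> 0.339148
  V(1,0) = exp(-r*dt) * [p*0.000000 + (1-p)*0.120000] = 0.059338; exercise = 0.000000; V(1,0) = max -> 0.059338
  V(1,1) = exp(-r*dt) * [p*0.120000 + (1-p)*0.339148] = 0.227370; exercise = 0.236499; V(1,1) = max -> 0.236499
  V(0,0) = exp(-r*dt) * [p*0.059338 + (1-p)*0.236499] = 0.146449; exercise = 0.120000; V(0,0) = max -> 0.146449

Answer: Price = V(0,0) = 0.1464


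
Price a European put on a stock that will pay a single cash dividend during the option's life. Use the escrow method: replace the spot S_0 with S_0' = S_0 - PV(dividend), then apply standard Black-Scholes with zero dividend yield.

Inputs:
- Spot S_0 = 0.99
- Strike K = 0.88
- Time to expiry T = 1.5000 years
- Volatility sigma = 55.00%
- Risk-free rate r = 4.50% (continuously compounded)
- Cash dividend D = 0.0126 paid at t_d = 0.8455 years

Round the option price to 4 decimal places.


PV(D) = D * exp(-r * t_d) = 0.0126 * 0.96266721 = 0.01212961
S_0' = S_0 - PV(D) = 0.9900 - 0.01212961 = 0.97787039
d1 = (ln(S_0'/K) + (r + sigma^2/2)*T) / (sigma*sqrt(T)) = 0.59356367
d2 = d1 - sigma*sqrt(T) = -0.08004601
exp(-rT) = 0.93472772
N(-d1) = 0.27640199; N(-d2) = 0.53189967
P = K * exp(-rT) * N(-d2) - S_0' * N(-d1) = 0.8800 * 0.93472772 * 0.53189967 - 0.97787039 * 0.27640199 = 0.1672

Answer: Price = 0.1672


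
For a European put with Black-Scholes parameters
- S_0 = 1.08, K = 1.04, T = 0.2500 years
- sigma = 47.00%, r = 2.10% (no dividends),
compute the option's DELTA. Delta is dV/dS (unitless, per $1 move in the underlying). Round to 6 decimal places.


d1 = 0.3004375659; d2 = 0.0654375659
phi(d1) = 0.3813377176; exp(-qT) = 1.0000000000; exp(-rT) = 0.9947637572
N(-d1) = 0.3819217065
Delta = -exp(-qT) * N(-d1) = -1.0000000000 * 0.3819217065 = -0.381922

Answer: Delta = -0.381922


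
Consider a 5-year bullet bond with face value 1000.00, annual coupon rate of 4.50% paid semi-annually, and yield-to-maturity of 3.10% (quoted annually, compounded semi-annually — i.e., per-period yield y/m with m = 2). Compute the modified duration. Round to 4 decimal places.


Answer: Modified duration = 4.4807

Derivation:
Coupon per period c = face * coupon_rate / m = 22.500000
Periods per year m = 2; per-period yield y/m = 0.015500
Number of cashflows N = 10
Cashflows (t years, CF_t, discount factor 1/(1+y/m)^(m*t), PV):
  t = 0.5000: CF_t = 22.500000, DF = 0.984737, PV = 22.156573
  t = 1.0000: CF_t = 22.500000, DF = 0.969706, PV = 21.818388
  t = 1.5000: CF_t = 22.500000, DF = 0.954905, PV = 21.485365
  t = 2.0000: CF_t = 22.500000, DF = 0.940330, PV = 21.157425
  t = 2.5000: CF_t = 22.500000, DF = 0.925977, PV = 20.834490
  t = 3.0000: CF_t = 22.500000, DF = 0.911844, PV = 20.516485
  t = 3.5000: CF_t = 22.500000, DF = 0.897926, PV = 20.203333
  t = 4.0000: CF_t = 22.500000, DF = 0.884220, PV = 19.894961
  t = 4.5000: CF_t = 22.500000, DF = 0.870724, PV = 19.591296
  t = 5.0000: CF_t = 1022.500000, DF = 0.857434, PV = 876.726309
Price P = sum_t PV_t = 1064.384626
First compute Macaulay numerator sum_t t * PV_t:
  t * PV_t at t = 0.5000: 11.078287
  t * PV_t at t = 1.0000: 21.818388
  t * PV_t at t = 1.5000: 32.228047
  t * PV_t at t = 2.0000: 42.314850
  t * PV_t at t = 2.5000: 52.086226
  t * PV_t at t = 3.0000: 61.549454
  t * PV_t at t = 3.5000: 70.711666
  t * PV_t at t = 4.0000: 79.579845
  t * PV_t at t = 4.5000: 88.160832
  t * PV_t at t = 5.0000: 4383.631546
Macaulay duration D = 4843.159141 / 1064.384626 = 4.550196
Modified duration = D / (1 + y/m) = 4.550196 / (1 + 0.015500) = 4.480745


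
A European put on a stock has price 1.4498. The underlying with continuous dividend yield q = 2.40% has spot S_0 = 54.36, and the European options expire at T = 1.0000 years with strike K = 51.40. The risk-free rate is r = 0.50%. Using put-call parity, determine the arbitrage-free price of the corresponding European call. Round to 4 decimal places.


Answer: Call price = 3.3770

Derivation:
Put-call parity: C - P = S_0 * exp(-qT) - K * exp(-rT).
S_0 * exp(-qT) = 54.3600 * 0.97628571 = 53.07089118
K * exp(-rT) = 51.4000 * 0.99501248 = 51.14364143
C = P + S*exp(-qT) - K*exp(-rT)
C = 1.4498 + 53.07089118 - 51.14364143 = 3.3770


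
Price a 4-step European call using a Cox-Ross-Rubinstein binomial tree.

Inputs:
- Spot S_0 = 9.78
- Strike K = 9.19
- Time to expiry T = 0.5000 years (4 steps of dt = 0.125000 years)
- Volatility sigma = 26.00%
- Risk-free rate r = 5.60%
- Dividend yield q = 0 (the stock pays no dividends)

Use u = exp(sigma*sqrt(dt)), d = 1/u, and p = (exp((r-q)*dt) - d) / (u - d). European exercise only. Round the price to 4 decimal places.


Answer: Price = V(0,0) = 1.2140

Derivation:
dt = T/N = 0.125000
u = exp(sigma*sqrt(dt)) = 1.096281; d = 1/u = 0.912175
p = (exp((r-q)*dt) - d) / (u - d) = 0.515190
Discount per step: exp(-r*dt) = 0.993024
Stock lattice S(k, i) with i counting down-moves:
  k=0: S(0,0) = 9.7800
  k=1: S(1,0) = 10.7216; S(1,1) = 8.9211
  k=2: S(2,0) = 11.7539; S(2,1) = 9.7800; S(2,2) = 8.1376
  k=3: S(3,0) = 12.8856; S(3,1) = 10.7216; S(3,2) = 8.9211; S(3,3) = 7.4229
  k=4: S(4,0) = 14.1263; S(4,1) = 11.7539; S(4,2) = 9.7800; S(4,3) = 8.1376; S(4,4) = 6.7710
Terminal payoffs V(N, i) = max(S_T - K, 0):
  V(4,0) = 4.936253; V(4,1) = 2.563925; V(4,2) = 0.590000; V(4,3) = 0.000000; V(4,4) = 0.000000
Backward induction: V(k, i) = exp(-r*dt) * [p * V(k+1, i) + (1-p) * V(k+1, i+1)].
  V(3,0) = exp(-r*dt) * [p*4.936253 + (1-p)*2.563925] = 3.759715
  V(3,1) = exp(-r*dt) * [p*2.563925 + (1-p)*0.590000] = 1.595737
  V(3,2) = exp(-r*dt) * [p*0.590000 + (1-p)*0.000000] = 0.301842
  V(3,3) = exp(-r*dt) * [p*0.000000 + (1-p)*0.000000] = 0.000000
  V(2,0) = exp(-r*dt) * [p*3.759715 + (1-p)*1.595737] = 2.691689
  V(2,1) = exp(-r*dt) * [p*1.595737 + (1-p)*0.301842] = 0.961688
  V(2,2) = exp(-r*dt) * [p*0.301842 + (1-p)*0.000000] = 0.154421
  V(1,0) = exp(-r*dt) * [p*2.691689 + (1-p)*0.961688] = 1.840042
  V(1,1) = exp(-r*dt) * [p*0.961688 + (1-p)*0.154421] = 0.566339
  V(0,0) = exp(-r*dt) * [p*1.840042 + (1-p)*0.566339] = 1.214010


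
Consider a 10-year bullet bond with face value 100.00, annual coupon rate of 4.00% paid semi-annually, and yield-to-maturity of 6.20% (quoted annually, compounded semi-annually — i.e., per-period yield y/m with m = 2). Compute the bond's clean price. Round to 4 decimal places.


Coupon per period c = face * coupon_rate / m = 2.000000
Periods per year m = 2; per-period yield y/m = 0.031000
Number of cashflows N = 20
Cashflows (t years, CF_t, discount factor 1/(1+y/m)^(m*t), PV):
  t = 0.5000: CF_t = 2.000000, DF = 0.969932, PV = 1.939864
  t = 1.0000: CF_t = 2.000000, DF = 0.940768, PV = 1.881537
  t = 1.5000: CF_t = 2.000000, DF = 0.912481, PV = 1.824963
  t = 2.0000: CF_t = 2.000000, DF = 0.885045, PV = 1.770090
  t = 2.5000: CF_t = 2.000000, DF = 0.858434, PV = 1.716867
  t = 3.0000: CF_t = 2.000000, DF = 0.832622, PV = 1.665244
  t = 3.5000: CF_t = 2.000000, DF = 0.807587, PV = 1.615174
  t = 4.0000: CF_t = 2.000000, DF = 0.783305, PV = 1.566609
  t = 4.5000: CF_t = 2.000000, DF = 0.759752, PV = 1.519505
  t = 5.0000: CF_t = 2.000000, DF = 0.736908, PV = 1.473816
  t = 5.5000: CF_t = 2.000000, DF = 0.714751, PV = 1.429502
  t = 6.0000: CF_t = 2.000000, DF = 0.693260, PV = 1.386520
  t = 6.5000: CF_t = 2.000000, DF = 0.672415, PV = 1.344830
  t = 7.0000: CF_t = 2.000000, DF = 0.652197, PV = 1.304394
  t = 7.5000: CF_t = 2.000000, DF = 0.632587, PV = 1.265173
  t = 8.0000: CF_t = 2.000000, DF = 0.613566, PV = 1.227132
  t = 8.5000: CF_t = 2.000000, DF = 0.595117, PV = 1.190235
  t = 9.0000: CF_t = 2.000000, DF = 0.577224, PV = 1.154447
  t = 9.5000: CF_t = 2.000000, DF = 0.559868, PV = 1.119735
  t = 10.0000: CF_t = 102.000000, DF = 0.543034, PV = 55.389426
Price P = sum_t PV_t = 83.785063

Answer: Price = 83.7851


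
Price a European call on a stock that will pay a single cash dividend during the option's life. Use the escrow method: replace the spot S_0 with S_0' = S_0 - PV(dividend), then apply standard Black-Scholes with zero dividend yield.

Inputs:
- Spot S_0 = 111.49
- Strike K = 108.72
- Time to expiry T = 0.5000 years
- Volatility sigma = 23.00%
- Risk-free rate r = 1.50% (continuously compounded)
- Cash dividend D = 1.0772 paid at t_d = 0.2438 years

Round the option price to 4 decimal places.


PV(D) = D * exp(-r * t_d) = 1.0772 * 0.99634968 = 1.07326787
S_0' = S_0 - PV(D) = 111.4900 - 1.07326787 = 110.41673213
d1 = (ln(S_0'/K) + (r + sigma^2/2)*T) / (sigma*sqrt(T)) = 0.22265201
d2 = d1 - sigma*sqrt(T) = 0.06001745
exp(-rT) = 0.99252805
N(d1) = 0.58809682; N(d2) = 0.52392913
C = S_0' * N(d1) - K * exp(-rT) * N(d2) = 110.41673213 * 0.58809682 - 108.7200 * 0.99252805 * 0.52392913 = 8.3998

Answer: Price = 8.3998


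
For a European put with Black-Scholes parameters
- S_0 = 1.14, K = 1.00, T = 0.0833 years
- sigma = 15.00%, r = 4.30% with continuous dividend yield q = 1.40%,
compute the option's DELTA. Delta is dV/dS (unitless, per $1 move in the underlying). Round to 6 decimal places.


d1 = 3.1040191454; d2 = 3.0607265364
phi(d1) = 0.0032263431; exp(-qT) = 0.9988344797; exp(-rT) = 0.9964245074
N(-d1) = 0.0009545549
Delta = -exp(-qT) * N(-d1) = -0.9988344797 * 0.0009545549 = -0.000953

Answer: Delta = -0.000953


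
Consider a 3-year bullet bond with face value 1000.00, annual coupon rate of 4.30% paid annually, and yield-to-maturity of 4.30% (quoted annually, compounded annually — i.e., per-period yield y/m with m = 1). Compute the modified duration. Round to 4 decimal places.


Coupon per period c = face * coupon_rate / m = 43.000000
Periods per year m = 1; per-period yield y/m = 0.043000
Number of cashflows N = 3
Cashflows (t years, CF_t, discount factor 1/(1+y/m)^(m*t), PV):
  t = 1.0000: CF_t = 43.000000, DF = 0.958773, PV = 41.227229
  t = 2.0000: CF_t = 43.000000, DF = 0.919245, PV = 39.527545
  t = 3.0000: CF_t = 1043.000000, DF = 0.881347, PV = 919.245226
Price P = sum_t PV_t = 1000.000000
First compute Macaulay numerator sum_t t * PV_t:
  t * PV_t at t = 1.0000: 41.227229
  t * PV_t at t = 2.0000: 79.055089
  t * PV_t at t = 3.0000: 2757.735678
Macaulay duration D = 2878.017997 / 1000.000000 = 2.878018
Modified duration = D / (1 + y/m) = 2.878018 / (1 + 0.043000) = 2.759365

Answer: Modified duration = 2.7594


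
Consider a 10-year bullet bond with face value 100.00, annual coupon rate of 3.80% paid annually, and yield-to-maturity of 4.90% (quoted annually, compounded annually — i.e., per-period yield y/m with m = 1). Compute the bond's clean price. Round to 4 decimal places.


Answer: Price = 91.4647

Derivation:
Coupon per period c = face * coupon_rate / m = 3.800000
Periods per year m = 1; per-period yield y/m = 0.049000
Number of cashflows N = 10
Cashflows (t years, CF_t, discount factor 1/(1+y/m)^(m*t), PV):
  t = 1.0000: CF_t = 3.800000, DF = 0.953289, PV = 3.622498
  t = 2.0000: CF_t = 3.800000, DF = 0.908760, PV = 3.453287
  t = 3.0000: CF_t = 3.800000, DF = 0.866310, PV = 3.291980
  t = 4.0000: CF_t = 3.800000, DF = 0.825844, PV = 3.138207
  t = 5.0000: CF_t = 3.800000, DF = 0.787268, PV = 2.991618
  t = 6.0000: CF_t = 3.800000, DF = 0.750494, PV = 2.851876
  t = 7.0000: CF_t = 3.800000, DF = 0.715437, PV = 2.718662
  t = 8.0000: CF_t = 3.800000, DF = 0.682018, PV = 2.591670
  t = 9.0000: CF_t = 3.800000, DF = 0.650161, PV = 2.470610
  t = 10.0000: CF_t = 103.800000, DF = 0.619791, PV = 64.334284
Price P = sum_t PV_t = 91.464691


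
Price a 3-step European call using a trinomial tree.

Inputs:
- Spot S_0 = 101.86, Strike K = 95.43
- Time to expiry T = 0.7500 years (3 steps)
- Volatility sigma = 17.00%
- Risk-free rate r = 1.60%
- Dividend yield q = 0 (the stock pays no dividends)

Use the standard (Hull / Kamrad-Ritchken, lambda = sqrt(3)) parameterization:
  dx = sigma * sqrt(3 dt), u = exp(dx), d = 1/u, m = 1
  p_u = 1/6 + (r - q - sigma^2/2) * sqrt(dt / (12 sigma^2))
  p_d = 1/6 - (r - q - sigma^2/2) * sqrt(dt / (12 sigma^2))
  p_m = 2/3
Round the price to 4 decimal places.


dt = T/N = 0.250000; dx = sigma*sqrt(3*dt) = 0.147224
u = exp(dx) = 1.158614; d = 1/u = 0.863100
p_u = 0.167983, p_m = 0.666667, p_d = 0.165351
Discount per step: exp(-r*dt) = 0.996008
Stock lattice S(k, j) with j the centered position index:
  k=0: S(0,+0) = 101.8600
  k=1: S(1,-1) = 87.9154; S(1,+0) = 101.8600; S(1,+1) = 118.0164
  k=2: S(2,-2) = 75.8798; S(2,-1) = 87.9154; S(2,+0) = 101.8600; S(2,+1) = 118.0164; S(2,+2) = 136.7354
  k=3: S(3,-3) = 65.4919; S(3,-2) = 75.8798; S(3,-1) = 87.9154; S(3,+0) = 101.8600; S(3,+1) = 118.0164; S(3,+2) = 136.7354; S(3,+3) = 158.4236
Terminal payoffs V(N, j) = max(S_T - K, 0):
  V(3,-3) = 0.000000; V(3,-2) = 0.000000; V(3,-1) = 0.000000; V(3,+0) = 6.430000; V(3,+1) = 22.586405; V(3,+2) = 41.305439; V(3,+3) = 62.993571
Backward induction: V(k, j) = exp(-r*dt) * [p_u * V(k+1, j+1) + p_m * V(k+1, j) + p_d * V(k+1, j-1)]
  V(2,-2) = exp(-r*dt) * [p_u*0.000000 + p_m*0.000000 + p_d*0.000000] = 0.000000
  V(2,-1) = exp(-r*dt) * [p_u*6.430000 + p_m*0.000000 + p_d*0.000000] = 1.075817
  V(2,+0) = exp(-r*dt) * [p_u*22.586405 + p_m*6.430000 + p_d*0.000000] = 8.048533
  V(2,+1) = exp(-r*dt) * [p_u*41.305439 + p_m*22.586405 + p_d*6.430000] = 22.967353
  V(2,+2) = exp(-r*dt) * [p_u*62.993571 + p_m*41.305439 + p_d*22.586405] = 41.686386
  V(1,-1) = exp(-r*dt) * [p_u*8.048533 + p_m*1.075817 + p_d*0.000000] = 2.060965
  V(1,+0) = exp(-r*dt) * [p_u*22.967353 + p_m*8.048533 + p_d*1.075817] = 9.364162
  V(1,+1) = exp(-r*dt) * [p_u*41.686386 + p_m*22.967353 + p_d*8.048533] = 23.550599
  V(0,+0) = exp(-r*dt) * [p_u*23.550599 + p_m*9.364162 + p_d*2.060965] = 10.497575

Answer: Price = V(0,0) = 10.4976


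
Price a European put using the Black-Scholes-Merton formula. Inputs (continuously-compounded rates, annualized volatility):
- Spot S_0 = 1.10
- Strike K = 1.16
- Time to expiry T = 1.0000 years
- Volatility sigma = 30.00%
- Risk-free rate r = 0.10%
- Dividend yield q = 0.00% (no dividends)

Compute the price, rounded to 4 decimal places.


Answer: Price = 0.1661

Derivation:
d1 = (ln(S/K) + (r - q + 0.5*sigma^2) * T) / (sigma * sqrt(T)) = -0.02369942
d2 = d1 - sigma * sqrt(T) = -0.32369942
exp(-rT) = 0.99900050; exp(-qT) = 1.00000000
P = K * exp(-rT) * N(-d2) - S_0 * exp(-qT) * N(-d1)
N(-d1) = 0.50945381; N(-d2) = 0.62691719
P = 1.1600 * 0.99900050 * 0.62691719 - 1.1000 * 1.00000000 * 0.50945381 = 0.1661


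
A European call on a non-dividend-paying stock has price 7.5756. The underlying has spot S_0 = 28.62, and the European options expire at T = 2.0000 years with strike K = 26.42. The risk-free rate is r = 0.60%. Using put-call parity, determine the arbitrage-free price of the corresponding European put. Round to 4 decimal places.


Answer: Put price = 5.0605

Derivation:
Put-call parity: C - P = S_0 * exp(-qT) - K * exp(-rT).
S_0 * exp(-qT) = 28.6200 * 1.00000000 = 28.62000000
K * exp(-rT) = 26.4200 * 0.98807171 = 26.10485465
P = C - S*exp(-qT) + K*exp(-rT)
P = 7.5756 - 28.62000000 + 26.10485465 = 5.0605


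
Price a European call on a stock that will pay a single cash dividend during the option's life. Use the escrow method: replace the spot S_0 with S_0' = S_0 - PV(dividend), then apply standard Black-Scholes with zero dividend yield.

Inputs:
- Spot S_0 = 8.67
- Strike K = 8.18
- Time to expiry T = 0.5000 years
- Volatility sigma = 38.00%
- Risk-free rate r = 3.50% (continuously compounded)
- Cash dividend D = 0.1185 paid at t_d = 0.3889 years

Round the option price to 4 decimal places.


PV(D) = D * exp(-r * t_d) = 0.1185 * 0.98648072 = 0.11689797
S_0' = S_0 - PV(D) = 8.6700 - 0.11689797 = 8.55310203
d1 = (ln(S_0'/K) + (r + sigma^2/2)*T) / (sigma*sqrt(T)) = 0.36546955
d2 = d1 - sigma*sqrt(T) = 0.09676897
exp(-rT) = 0.98265224
N(d1) = 0.64261953; N(d2) = 0.53854507
C = S_0' * N(d1) - K * exp(-rT) * N(d2) = 8.55310203 * 0.64261953 - 8.1800 * 0.98265224 * 0.53854507 = 1.1675

Answer: Price = 1.1675


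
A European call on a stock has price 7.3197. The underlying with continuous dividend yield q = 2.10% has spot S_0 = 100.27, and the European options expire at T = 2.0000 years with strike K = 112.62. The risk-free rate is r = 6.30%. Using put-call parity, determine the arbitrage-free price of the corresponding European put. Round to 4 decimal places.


Put-call parity: C - P = S_0 * exp(-qT) - K * exp(-rT).
S_0 * exp(-qT) = 100.2700 * 0.95886978 = 96.14587290
K * exp(-rT) = 112.6200 * 0.88161485 = 99.28746404
P = C - S*exp(-qT) + K*exp(-rT)
P = 7.3197 - 96.14587290 + 99.28746404 = 10.4613

Answer: Put price = 10.4613


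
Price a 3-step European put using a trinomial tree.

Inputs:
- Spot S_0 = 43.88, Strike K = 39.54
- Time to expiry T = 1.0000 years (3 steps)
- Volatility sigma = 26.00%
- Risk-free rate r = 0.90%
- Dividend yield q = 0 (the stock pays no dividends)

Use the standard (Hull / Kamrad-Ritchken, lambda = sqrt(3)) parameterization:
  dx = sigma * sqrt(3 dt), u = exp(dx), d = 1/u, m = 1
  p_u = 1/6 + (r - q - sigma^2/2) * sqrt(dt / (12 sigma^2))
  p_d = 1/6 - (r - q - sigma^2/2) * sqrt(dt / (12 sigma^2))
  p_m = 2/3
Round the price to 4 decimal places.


dt = T/N = 0.333333; dx = sigma*sqrt(3*dt) = 0.260000
u = exp(dx) = 1.296930; d = 1/u = 0.771052
p_u = 0.150769, p_m = 0.666667, p_d = 0.182564
Discount per step: exp(-r*dt) = 0.997004
Stock lattice S(k, j) with j the centered position index:
  k=0: S(0,+0) = 43.8800
  k=1: S(1,-1) = 33.8337; S(1,+0) = 43.8800; S(1,+1) = 56.9093
  k=2: S(2,-2) = 26.0876; S(2,-1) = 33.8337; S(2,+0) = 43.8800; S(2,+1) = 56.9093; S(2,+2) = 73.8074
  k=3: S(3,-3) = 20.1149; S(3,-2) = 26.0876; S(3,-1) = 33.8337; S(3,+0) = 43.8800; S(3,+1) = 56.9093; S(3,+2) = 73.8074; S(3,+3) = 95.7230
Terminal payoffs V(N, j) = max(K - S_T, 0):
  V(3,-3) = 19.425144; V(3,-2) = 13.452438; V(3,-1) = 5.706256; V(3,+0) = 0.000000; V(3,+1) = 0.000000; V(3,+2) = 0.000000; V(3,+3) = 0.000000
Backward induction: V(k, j) = exp(-r*dt) * [p_u * V(k+1, j+1) + p_m * V(k+1, j) + p_d * V(k+1, j-1)]
  V(2,-2) = exp(-r*dt) * [p_u*5.706256 + p_m*13.452438 + p_d*19.425144] = 13.334889
  V(2,-1) = exp(-r*dt) * [p_u*0.000000 + p_m*5.706256 + p_d*13.452438] = 6.241351
  V(2,+0) = exp(-r*dt) * [p_u*0.000000 + p_m*0.000000 + p_d*5.706256] = 1.038637
  V(2,+1) = exp(-r*dt) * [p_u*0.000000 + p_m*0.000000 + p_d*0.000000] = 0.000000
  V(2,+2) = exp(-r*dt) * [p_u*0.000000 + p_m*0.000000 + p_d*0.000000] = 0.000000
  V(1,-1) = exp(-r*dt) * [p_u*1.038637 + p_m*6.241351 + p_d*13.334889] = 6.731742
  V(1,+0) = exp(-r*dt) * [p_u*0.000000 + p_m*1.038637 + p_d*6.241351] = 1.826384
  V(1,+1) = exp(-r*dt) * [p_u*0.000000 + p_m*0.000000 + p_d*1.038637] = 0.189050
  V(0,+0) = exp(-r*dt) * [p_u*0.189050 + p_m*1.826384 + p_d*6.731742] = 2.467653

Answer: Price = V(0,0) = 2.4677


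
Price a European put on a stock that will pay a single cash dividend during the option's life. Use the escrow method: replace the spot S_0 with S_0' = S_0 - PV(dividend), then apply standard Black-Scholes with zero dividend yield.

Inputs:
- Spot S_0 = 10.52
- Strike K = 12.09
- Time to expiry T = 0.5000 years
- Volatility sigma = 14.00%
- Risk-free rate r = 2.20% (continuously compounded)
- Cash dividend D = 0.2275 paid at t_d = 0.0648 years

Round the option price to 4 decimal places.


Answer: Price = 1.6960

Derivation:
PV(D) = D * exp(-r * t_d) = 0.2275 * 0.99857542 = 0.22717591
S_0' = S_0 - PV(D) = 10.5200 - 0.22717591 = 10.29282409
d1 = (ln(S_0'/K) + (r + sigma^2/2)*T) / (sigma*sqrt(T)) = -1.46504143
d2 = d1 - sigma*sqrt(T) = -1.56403638
exp(-rT) = 0.98906028
N(-d1) = 0.92854519; N(-d2) = 0.94109549
P = K * exp(-rT) * N(-d2) - S_0' * N(-d1) = 12.0900 * 0.98906028 * 0.94109549 - 10.29282409 * 0.92854519 = 1.6960


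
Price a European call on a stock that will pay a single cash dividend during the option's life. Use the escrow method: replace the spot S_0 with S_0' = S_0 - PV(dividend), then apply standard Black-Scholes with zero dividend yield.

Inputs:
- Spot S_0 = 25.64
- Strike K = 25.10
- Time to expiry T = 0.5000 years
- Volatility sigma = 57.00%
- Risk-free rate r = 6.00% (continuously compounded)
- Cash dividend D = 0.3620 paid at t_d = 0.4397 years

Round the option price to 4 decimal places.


PV(D) = D * exp(-r * t_d) = 0.3620 * 0.97396296 = 0.35257459
S_0' = S_0 - PV(D) = 25.6400 - 0.35257459 = 25.28742541
d1 = (ln(S_0'/K) + (r + sigma^2/2)*T) / (sigma*sqrt(T)) = 0.29441546
d2 = d1 - sigma*sqrt(T) = -0.10863540
exp(-rT) = 0.97044553
N(d1) = 0.61577977; N(d2) = 0.45674584
C = S_0' * N(d1) - K * exp(-rT) * N(d2) = 25.28742541 * 0.61577977 - 25.1000 * 0.97044553 * 0.45674584 = 4.4460

Answer: Price = 4.4460


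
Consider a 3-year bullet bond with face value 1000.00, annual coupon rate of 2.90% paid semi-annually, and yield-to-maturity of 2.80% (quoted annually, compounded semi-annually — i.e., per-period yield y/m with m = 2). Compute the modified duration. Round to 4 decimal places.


Coupon per period c = face * coupon_rate / m = 14.500000
Periods per year m = 2; per-period yield y/m = 0.014000
Number of cashflows N = 6
Cashflows (t years, CF_t, discount factor 1/(1+y/m)^(m*t), PV):
  t = 0.5000: CF_t = 14.500000, DF = 0.986193, PV = 14.299803
  t = 1.0000: CF_t = 14.500000, DF = 0.972577, PV = 14.102370
  t = 1.5000: CF_t = 14.500000, DF = 0.959149, PV = 13.907662
  t = 2.0000: CF_t = 14.500000, DF = 0.945906, PV = 13.715643
  t = 2.5000: CF_t = 14.500000, DF = 0.932847, PV = 13.526275
  t = 3.0000: CF_t = 1014.500000, DF = 0.919967, PV = 933.306566
Price P = sum_t PV_t = 1002.858320
First compute Macaulay numerator sum_t t * PV_t:
  t * PV_t at t = 0.5000: 7.149901
  t * PV_t at t = 1.0000: 14.102370
  t * PV_t at t = 1.5000: 20.861493
  t * PV_t at t = 2.0000: 27.431287
  t * PV_t at t = 2.5000: 33.815689
  t * PV_t at t = 3.0000: 2799.919699
Macaulay duration D = 2903.280439 / 1002.858320 = 2.895006
Modified duration = D / (1 + y/m) = 2.895006 / (1 + 0.014000) = 2.855035

Answer: Modified duration = 2.8550


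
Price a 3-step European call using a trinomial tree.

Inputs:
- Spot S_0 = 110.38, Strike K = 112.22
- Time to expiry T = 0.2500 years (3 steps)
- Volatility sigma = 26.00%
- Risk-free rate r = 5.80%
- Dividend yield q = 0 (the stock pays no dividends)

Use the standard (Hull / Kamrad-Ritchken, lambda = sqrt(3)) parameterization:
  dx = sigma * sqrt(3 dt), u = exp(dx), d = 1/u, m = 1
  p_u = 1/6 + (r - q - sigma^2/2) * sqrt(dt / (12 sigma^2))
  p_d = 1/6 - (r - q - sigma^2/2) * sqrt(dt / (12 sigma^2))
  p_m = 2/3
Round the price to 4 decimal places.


Answer: Price = V(0,0) = 5.4044

Derivation:
dt = T/N = 0.083333; dx = sigma*sqrt(3*dt) = 0.130000
u = exp(dx) = 1.138828; d = 1/u = 0.878095
p_u = 0.174423, p_m = 0.666667, p_d = 0.158910
Discount per step: exp(-r*dt) = 0.995178
Stock lattice S(k, j) with j the centered position index:
  k=0: S(0,+0) = 110.3800
  k=1: S(1,-1) = 96.9242; S(1,+0) = 110.3800; S(1,+1) = 125.7039
  k=2: S(2,-2) = 85.1087; S(2,-1) = 96.9242; S(2,+0) = 110.3800; S(2,+1) = 125.7039; S(2,+2) = 143.1551
  k=3: S(3,-3) = 74.7335; S(3,-2) = 85.1087; S(3,-1) = 96.9242; S(3,+0) = 110.3800; S(3,+1) = 125.7039; S(3,+2) = 143.1551; S(3,+3) = 163.0291
Terminal payoffs V(N, j) = max(S_T - K, 0):
  V(3,-3) = 0.000000; V(3,-2) = 0.000000; V(3,-1) = 0.000000; V(3,+0) = 0.000000; V(3,+1) = 13.483877; V(3,+2) = 30.935143; V(3,+3) = 50.809140
Backward induction: V(k, j) = exp(-r*dt) * [p_u * V(k+1, j+1) + p_m * V(k+1, j) + p_d * V(k+1, j-1)]
  V(2,-2) = exp(-r*dt) * [p_u*0.000000 + p_m*0.000000 + p_d*0.000000] = 0.000000
  V(2,-1) = exp(-r*dt) * [p_u*0.000000 + p_m*0.000000 + p_d*0.000000] = 0.000000
  V(2,+0) = exp(-r*dt) * [p_u*13.483877 + p_m*0.000000 + p_d*0.000000] = 2.340559
  V(2,+1) = exp(-r*dt) * [p_u*30.935143 + p_m*13.483877 + p_d*0.000000] = 14.315694
  V(2,+2) = exp(-r*dt) * [p_u*50.809140 + p_m*30.935143 + p_d*13.483877] = 31.475940
  V(1,-1) = exp(-r*dt) * [p_u*2.340559 + p_m*0.000000 + p_d*0.000000] = 0.406279
  V(1,+0) = exp(-r*dt) * [p_u*14.315694 + p_m*2.340559 + p_d*0.000000] = 4.037797
  V(1,+1) = exp(-r*dt) * [p_u*31.475940 + p_m*14.315694 + p_d*2.340559] = 15.331583
  V(0,+0) = exp(-r*dt) * [p_u*15.331583 + p_m*4.037797 + p_d*0.406279] = 5.404424


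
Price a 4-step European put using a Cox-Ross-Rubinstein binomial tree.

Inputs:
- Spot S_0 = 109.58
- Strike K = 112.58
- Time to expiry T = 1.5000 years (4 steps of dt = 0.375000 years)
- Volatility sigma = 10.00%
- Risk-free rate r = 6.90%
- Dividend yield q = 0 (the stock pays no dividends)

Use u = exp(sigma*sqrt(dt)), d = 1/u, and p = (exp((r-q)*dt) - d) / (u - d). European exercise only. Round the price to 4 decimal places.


dt = T/N = 0.375000
u = exp(sigma*sqrt(dt)) = 1.063151; d = 1/u = 0.940600
p = (exp((r-q)*dt) - d) / (u - d) = 0.698587
Discount per step: exp(-r*dt) = 0.974457
Stock lattice S(k, i) with i counting down-moves:
  k=0: S(0,0) = 109.5800
  k=1: S(1,0) = 116.5001; S(1,1) = 103.0710
  k=2: S(2,0) = 123.8572; S(2,1) = 109.5800; S(2,2) = 96.9485
  k=3: S(3,0) = 131.6789; S(3,1) = 116.5001; S(3,2) = 103.0710; S(3,3) = 91.1898
  k=4: S(4,0) = 139.9946; S(4,1) = 123.8572; S(4,2) = 109.5800; S(4,3) = 96.9485; S(4,4) = 85.7731
Terminal payoffs V(N, i) = max(K - S_T, 0):
  V(4,0) = 0.000000; V(4,1) = 0.000000; V(4,2) = 3.000000; V(4,3) = 15.631454; V(4,4) = 26.806860
Backward induction: V(k, i) = exp(-r*dt) * [p * V(k+1, i) + (1-p) * V(k+1, i+1)].
  V(3,0) = exp(-r*dt) * [p*0.000000 + (1-p)*0.000000] = 0.000000
  V(3,1) = exp(-r*dt) * [p*0.000000 + (1-p)*3.000000] = 0.881141
  V(3,2) = exp(-r*dt) * [p*3.000000 + (1-p)*15.631454] = 6.633402
  V(3,3) = exp(-r*dt) * [p*15.631454 + (1-p)*26.806860] = 18.514548
  V(2,0) = exp(-r*dt) * [p*0.000000 + (1-p)*0.881141] = 0.258803
  V(2,1) = exp(-r*dt) * [p*0.881141 + (1-p)*6.633402] = 2.548152
  V(2,2) = exp(-r*dt) * [p*6.633402 + (1-p)*18.514548] = 9.953620
  V(1,0) = exp(-r*dt) * [p*0.258803 + (1-p)*2.548152] = 0.924606
  V(1,1) = exp(-r*dt) * [p*2.548152 + (1-p)*9.953620] = 4.658152
  V(0,0) = exp(-r*dt) * [p*0.924606 + (1-p)*4.658152] = 1.997582

Answer: Price = V(0,0) = 1.9976


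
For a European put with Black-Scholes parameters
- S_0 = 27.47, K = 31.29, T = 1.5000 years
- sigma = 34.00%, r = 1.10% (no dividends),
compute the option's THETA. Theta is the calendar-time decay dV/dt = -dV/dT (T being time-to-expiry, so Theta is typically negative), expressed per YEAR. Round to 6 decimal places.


d1 = -0.0648491785; d2 = -0.4812624347
phi(d1) = 0.3981043026; exp(-qT) = 1.0000000000; exp(-rT) = 0.9836353794
Theta = -S*exp(-qT)*phi(d1)*sigma/(2*sqrt(T)) + r*K*exp(-rT)*N(-d2) - q*S*exp(-qT)*N(-d1)
N(-d1) = 0.5258529575; N(-d2) = 0.6848350040; sqrt(T) = 1.2247448714
Term 1 = -27.4700 * 1.0000000000 * 0.3981043026 * 0.3400 / (2 * 1.2247448714) = -1.5179547399
Term 2 = 0.0110 * 31.2900 * 0.9836353794 * 0.6848350040 = 0.2318560003
Term 3 = 0 (no dividend yield, q = 0)
Theta = -1.5179547399 + (0.2318560003) + (0.0000000000) = -1.286099

Answer: Theta = -1.286099


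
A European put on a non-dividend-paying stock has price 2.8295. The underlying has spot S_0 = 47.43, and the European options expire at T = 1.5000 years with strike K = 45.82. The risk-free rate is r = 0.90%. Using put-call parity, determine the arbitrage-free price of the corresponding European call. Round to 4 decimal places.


Put-call parity: C - P = S_0 * exp(-qT) - K * exp(-rT).
S_0 * exp(-qT) = 47.4300 * 1.00000000 = 47.43000000
K * exp(-rT) = 45.8200 * 0.98659072 = 45.20558662
C = P + S*exp(-qT) - K*exp(-rT)
C = 2.8295 + 47.43000000 - 45.20558662 = 5.0539

Answer: Call price = 5.0539


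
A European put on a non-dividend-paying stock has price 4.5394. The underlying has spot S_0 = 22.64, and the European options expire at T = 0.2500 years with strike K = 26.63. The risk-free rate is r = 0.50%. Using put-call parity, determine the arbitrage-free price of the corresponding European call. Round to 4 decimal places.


Answer: Call price = 0.5827

Derivation:
Put-call parity: C - P = S_0 * exp(-qT) - K * exp(-rT).
S_0 * exp(-qT) = 22.6400 * 1.00000000 = 22.64000000
K * exp(-rT) = 26.6300 * 0.99875078 = 26.59673330
C = P + S*exp(-qT) - K*exp(-rT)
C = 4.5394 + 22.64000000 - 26.59673330 = 0.5827


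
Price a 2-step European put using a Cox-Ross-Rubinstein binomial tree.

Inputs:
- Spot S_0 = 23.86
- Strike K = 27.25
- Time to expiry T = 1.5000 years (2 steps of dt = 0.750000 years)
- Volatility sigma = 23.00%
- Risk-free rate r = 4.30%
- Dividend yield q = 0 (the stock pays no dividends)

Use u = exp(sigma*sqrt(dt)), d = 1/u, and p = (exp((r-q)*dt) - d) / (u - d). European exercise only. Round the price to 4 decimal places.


dt = T/N = 0.750000
u = exp(sigma*sqrt(dt)) = 1.220409; d = 1/u = 0.819398
p = (exp((r-q)*dt) - d) / (u - d) = 0.532100
Discount per step: exp(-r*dt) = 0.968264
Stock lattice S(k, i) with i counting down-moves:
  k=0: S(0,0) = 23.8600
  k=1: S(1,0) = 29.1190; S(1,1) = 19.5508
  k=2: S(2,0) = 35.5370; S(2,1) = 23.8600; S(2,2) = 16.0199
Terminal payoffs V(N, i) = max(K - S_T, 0):
  V(2,0) = 0.000000; V(2,1) = 3.390000; V(2,2) = 11.230099
Backward induction: V(k, i) = exp(-r*dt) * [p * V(k+1, i) + (1-p) * V(k+1, i+1)].
  V(1,0) = exp(-r*dt) * [p*0.000000 + (1-p)*3.390000] = 1.535842
  V(1,1) = exp(-r*dt) * [p*3.390000 + (1-p)*11.230099] = 6.834380
  V(0,0) = exp(-r*dt) * [p*1.535842 + (1-p)*6.834380] = 3.887609

Answer: Price = V(0,0) = 3.8876


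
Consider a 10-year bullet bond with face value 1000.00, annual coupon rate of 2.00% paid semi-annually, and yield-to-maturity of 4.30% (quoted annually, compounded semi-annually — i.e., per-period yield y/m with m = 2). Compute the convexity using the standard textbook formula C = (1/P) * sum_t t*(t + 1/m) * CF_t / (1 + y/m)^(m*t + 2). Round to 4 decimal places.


Coupon per period c = face * coupon_rate / m = 10.000000
Periods per year m = 2; per-period yield y/m = 0.021500
Number of cashflows N = 20
Cashflows (t years, CF_t, discount factor 1/(1+y/m)^(m*t), PV):
  t = 0.5000: CF_t = 10.000000, DF = 0.978953, PV = 9.789525
  t = 1.0000: CF_t = 10.000000, DF = 0.958348, PV = 9.583480
  t = 1.5000: CF_t = 10.000000, DF = 0.938177, PV = 9.381772
  t = 2.0000: CF_t = 10.000000, DF = 0.918431, PV = 9.184310
  t = 2.5000: CF_t = 10.000000, DF = 0.899100, PV = 8.991003
  t = 3.0000: CF_t = 10.000000, DF = 0.880177, PV = 8.801765
  t = 3.5000: CF_t = 10.000000, DF = 0.861651, PV = 8.616510
  t = 4.0000: CF_t = 10.000000, DF = 0.843515, PV = 8.435154
  t = 4.5000: CF_t = 10.000000, DF = 0.825762, PV = 8.257616
  t = 5.0000: CF_t = 10.000000, DF = 0.808381, PV = 8.083814
  t = 5.5000: CF_t = 10.000000, DF = 0.791367, PV = 7.913670
  t = 6.0000: CF_t = 10.000000, DF = 0.774711, PV = 7.747107
  t = 6.5000: CF_t = 10.000000, DF = 0.758405, PV = 7.584050
  t = 7.0000: CF_t = 10.000000, DF = 0.742442, PV = 7.424425
  t = 7.5000: CF_t = 10.000000, DF = 0.726816, PV = 7.268159
  t = 8.0000: CF_t = 10.000000, DF = 0.711518, PV = 7.115183
  t = 8.5000: CF_t = 10.000000, DF = 0.696543, PV = 6.965426
  t = 9.0000: CF_t = 10.000000, DF = 0.681882, PV = 6.818822
  t = 9.5000: CF_t = 10.000000, DF = 0.667530, PV = 6.675303
  t = 10.0000: CF_t = 1010.000000, DF = 0.653480, PV = 660.015226
Price P = sum_t PV_t = 814.652319
Convexity numerator sum_t t*(t + 1/m) * CF_t / (1+y/m)^(m*t + 2):
  t = 0.5000: term = 4.690886
  t = 1.0000: term = 13.776464
  t = 1.5000: term = 26.973009
  t = 2.0000: term = 44.008826
  t = 2.5000: term = 64.623826
  t = 3.0000: term = 88.569120
  t = 3.5000: term = 115.606618
  t = 4.0000: term = 145.508645
  t = 4.5000: term = 178.057568
  t = 5.0000: term = 213.045440
  t = 5.5000: term = 250.273644
  t = 6.0000: term = 289.552563
  t = 6.5000: term = 330.701247
  t = 7.0000: term = 373.547099
  t = 7.5000: term = 417.925570
  t = 8.0000: term = 463.679863
  t = 8.5000: term = 510.660642
  t = 9.0000: term = 558.725761
  t = 9.5000: term = 607.739991
  t = 10.0000: term = 66415.051164
Convexity = (1/P) * sum = 71112.717945 / 814.652319 = 87.292108

Answer: Convexity = 87.2921


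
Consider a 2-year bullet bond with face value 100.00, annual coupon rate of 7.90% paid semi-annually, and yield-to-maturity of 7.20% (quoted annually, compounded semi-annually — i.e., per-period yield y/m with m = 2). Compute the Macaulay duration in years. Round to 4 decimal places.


Answer: Macaulay duration = 1.8897 years

Derivation:
Coupon per period c = face * coupon_rate / m = 3.950000
Periods per year m = 2; per-period yield y/m = 0.036000
Number of cashflows N = 4
Cashflows (t years, CF_t, discount factor 1/(1+y/m)^(m*t), PV):
  t = 0.5000: CF_t = 3.950000, DF = 0.965251, PV = 3.812741
  t = 1.0000: CF_t = 3.950000, DF = 0.931709, PV = 3.680252
  t = 1.5000: CF_t = 3.950000, DF = 0.899333, PV = 3.552367
  t = 2.0000: CF_t = 103.950000, DF = 0.868082, PV = 90.237171
Price P = sum_t PV_t = 101.282532
Macaulay numerator sum_t t * PV_t:
  t * PV_t at t = 0.5000: 1.906371
  t * PV_t at t = 1.0000: 3.680252
  t * PV_t at t = 1.5000: 5.328551
  t * PV_t at t = 2.0000: 180.474342
Macaulay duration D = (sum_t t * PV_t) / P = 191.389516 / 101.282532 = 1.889660


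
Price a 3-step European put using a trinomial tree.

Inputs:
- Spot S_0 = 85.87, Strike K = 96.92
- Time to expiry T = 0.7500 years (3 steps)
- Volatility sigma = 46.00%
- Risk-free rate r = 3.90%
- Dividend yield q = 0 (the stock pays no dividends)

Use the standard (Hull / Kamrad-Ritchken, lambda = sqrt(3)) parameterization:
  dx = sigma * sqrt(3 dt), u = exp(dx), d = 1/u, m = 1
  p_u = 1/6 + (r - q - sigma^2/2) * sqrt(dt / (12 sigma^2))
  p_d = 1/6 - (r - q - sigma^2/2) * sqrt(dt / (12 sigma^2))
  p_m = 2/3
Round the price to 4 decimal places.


dt = T/N = 0.250000; dx = sigma*sqrt(3*dt) = 0.398372
u = exp(dx) = 1.489398; d = 1/u = 0.671412
p_u = 0.145706, p_m = 0.666667, p_d = 0.187627
Discount per step: exp(-r*dt) = 0.990297
Stock lattice S(k, j) with j the centered position index:
  k=0: S(0,+0) = 85.8700
  k=1: S(1,-1) = 57.6542; S(1,+0) = 85.8700; S(1,+1) = 127.8946
  k=2: S(2,-2) = 38.7097; S(2,-1) = 57.6542; S(2,+0) = 85.8700; S(2,+1) = 127.8946; S(2,+2) = 190.4858
  k=3: S(3,-3) = 25.9902; S(3,-2) = 38.7097; S(3,-1) = 57.6542; S(3,+0) = 85.8700; S(3,+1) = 127.8946; S(3,+2) = 190.4858; S(3,+3) = 283.7091
Terminal payoffs V(N, j) = max(K - S_T, 0):
  V(3,-3) = 70.929802; V(3,-2) = 58.210264; V(3,-1) = 39.265815; V(3,+0) = 11.050000; V(3,+1) = 0.000000; V(3,+2) = 0.000000; V(3,+3) = 0.000000
Backward induction: V(k, j) = exp(-r*dt) * [p_u * V(k+1, j+1) + p_m * V(k+1, j) + p_d * V(k+1, j-1)]
  V(2,-2) = exp(-r*dt) * [p_u*39.265815 + p_m*58.210264 + p_d*70.929802] = 57.275301
  V(2,-1) = exp(-r*dt) * [p_u*11.050000 + p_m*39.265815 + p_d*58.210264] = 38.333502
  V(2,+0) = exp(-r*dt) * [p_u*0.000000 + p_m*11.050000 + p_d*39.265815] = 14.591035
  V(2,+1) = exp(-r*dt) * [p_u*0.000000 + p_m*0.000000 + p_d*11.050000] = 2.053162
  V(2,+2) = exp(-r*dt) * [p_u*0.000000 + p_m*0.000000 + p_d*0.000000] = 0.000000
  V(1,-1) = exp(-r*dt) * [p_u*14.591035 + p_m*38.333502 + p_d*57.275301] = 38.055214
  V(1,+0) = exp(-r*dt) * [p_u*2.053162 + p_m*14.591035 + p_d*38.333502] = 17.051846
  V(1,+1) = exp(-r*dt) * [p_u*0.000000 + p_m*2.053162 + p_d*14.591035] = 4.066603
  V(0,+0) = exp(-r*dt) * [p_u*4.066603 + p_m*17.051846 + p_d*38.055214] = 18.915287

Answer: Price = V(0,0) = 18.9153


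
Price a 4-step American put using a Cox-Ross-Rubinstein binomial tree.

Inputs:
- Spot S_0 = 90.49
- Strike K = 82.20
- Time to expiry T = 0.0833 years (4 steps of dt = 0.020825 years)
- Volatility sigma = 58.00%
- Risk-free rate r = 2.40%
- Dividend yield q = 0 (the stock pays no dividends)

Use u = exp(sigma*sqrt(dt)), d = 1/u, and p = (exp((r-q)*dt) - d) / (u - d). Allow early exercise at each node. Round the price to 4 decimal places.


dt = T/N = 0.020825
u = exp(sigma*sqrt(dt)) = 1.087302; d = 1/u = 0.919708
p = (exp((r-q)*dt) - d) / (u - d) = 0.482070
Discount per step: exp(-r*dt) = 0.999500
Stock lattice S(k, i) with i counting down-moves:
  k=0: S(0,0) = 90.4900
  k=1: S(1,0) = 98.3899; S(1,1) = 83.2244
  k=2: S(2,0) = 106.9795; S(2,1) = 90.4900; S(2,2) = 76.5421
  k=3: S(3,0) = 116.3190; S(3,1) = 98.3899; S(3,2) = 83.2244; S(3,3) = 70.3964
  k=4: S(4,0) = 126.4738; S(4,1) = 106.9795; S(4,2) = 90.4900; S(4,3) = 76.5421; S(4,4) = 64.7441
Terminal payoffs V(N, i) = max(K - S_T, 0):
  V(4,0) = 0.000000; V(4,1) = 0.000000; V(4,2) = 0.000000; V(4,3) = 5.657874; V(4,4) = 17.455862
Backward induction: V(k, i) = exp(-r*dt) * [p * V(k+1, i) + (1-p) * V(k+1, i+1)]; then take max(V_cont, immediate exercise) for American.
  V(3,0) = exp(-r*dt) * [p*0.000000 + (1-p)*0.000000] = 0.000000; exercise = 0.000000; V(3,0) = max -> 0.000000
  V(3,1) = exp(-r*dt) * [p*0.000000 + (1-p)*0.000000] = 0.000000; exercise = 0.000000; V(3,1) = max -> 0.000000
  V(3,2) = exp(-r*dt) * [p*0.000000 + (1-p)*5.657874] = 2.928916; exercise = 0.000000; V(3,2) = max -> 2.928916
  V(3,3) = exp(-r*dt) * [p*5.657874 + (1-p)*17.455862] = 11.762520; exercise = 11.803594; V(3,3) = max -> 11.803594
  V(2,0) = exp(-r*dt) * [p*0.000000 + (1-p)*0.000000] = 0.000000; exercise = 0.000000; V(2,0) = max -> 0.000000
  V(2,1) = exp(-r*dt) * [p*0.000000 + (1-p)*2.928916] = 1.516214; exercise = 0.000000; V(2,1) = max -> 1.516214
  V(2,2) = exp(-r*dt) * [p*2.928916 + (1-p)*11.803594] = 7.521614; exercise = 5.657874; V(2,2) = max -> 7.521614
  V(1,0) = exp(-r*dt) * [p*0.000000 + (1-p)*1.516214] = 0.784900; exercise = 0.000000; V(1,0) = max -> 0.784900
  V(1,1) = exp(-r*dt) * [p*1.516214 + (1-p)*7.521614] = 4.624277; exercise = 0.000000; V(1,1) = max -> 4.624277
  V(0,0) = exp(-r*dt) * [p*0.784900 + (1-p)*4.624277] = 2.772041; exercise = 0.000000; V(0,0) = max -> 2.772041

Answer: Price = V(0,0) = 2.7720
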